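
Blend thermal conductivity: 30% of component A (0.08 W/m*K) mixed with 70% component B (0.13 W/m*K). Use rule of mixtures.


Formula: Blend property = (fraction_A * property_A) + (fraction_B * property_B)
Step 1: Contribution A = 30/100 * 0.08 W/m*K = 0.024 W/m*K
Step 2: Contribution B = 70/100 * 0.13 W/m*K = 0.091 W/m*K
Step 3: Blend thermal conductivity = 0.024 + 0.091 = 0.115 W/m*K

0.115 W/m*K


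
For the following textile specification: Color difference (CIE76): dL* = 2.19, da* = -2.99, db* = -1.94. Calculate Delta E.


Formula: Delta E = sqrt(dL*^2 + da*^2 + db*^2)
Step 1: dL*^2 = 2.19^2 = 4.7961
Step 2: da*^2 = (-2.99)^2 = 8.9401
Step 3: db*^2 = (-1.94)^2 = 3.7636
Step 4: Sum = 4.7961 + 8.9401 + 3.7636 = 17.4998
Step 5: Delta E = sqrt(17.4998) = 4.18

4.18 Delta E


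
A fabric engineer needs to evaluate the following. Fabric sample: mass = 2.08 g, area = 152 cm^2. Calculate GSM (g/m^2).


Formula: GSM = mass_g / area_m2
Step 1: Convert area: 152 cm^2 = 152 / 10000 = 0.0152 m^2
Step 2: GSM = 2.08 g / 0.0152 m^2 = 136.8 g/m^2

136.8 g/m^2


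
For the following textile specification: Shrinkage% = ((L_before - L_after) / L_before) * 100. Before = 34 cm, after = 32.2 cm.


Formula: Shrinkage% = ((L_before - L_after) / L_before) * 100
Step 1: Shrinkage = 34 - 32.2 = 1.8 cm
Step 2: Shrinkage% = (1.8 / 34) * 100
Step 3: Shrinkage% = 0.052941 * 100 = 5.2941% ≈ 5.3%

5.3%


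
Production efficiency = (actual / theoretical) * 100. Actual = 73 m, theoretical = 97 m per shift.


Formula: Efficiency% = (Actual output / Theoretical output) * 100
Efficiency% = (73 / 97) * 100
Efficiency% = 0.752577 * 100 = 75.2577% ≈ 75.3%

75.3%


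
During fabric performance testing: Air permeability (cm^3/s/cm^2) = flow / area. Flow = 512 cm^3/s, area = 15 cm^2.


Formula: Air Permeability = Airflow / Test Area
AP = 512 cm^3/s / 15 cm^2
AP = 34.1 cm^3/s/cm^2

34.1 cm^3/s/cm^2


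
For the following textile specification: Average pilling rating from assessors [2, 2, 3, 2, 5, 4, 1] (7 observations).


Formula: Mean = sum / count
Sum = 2 + 2 + 3 + 2 + 5 + 4 + 1 = 19
Mean = 19 / 7 = 2.7

2.7


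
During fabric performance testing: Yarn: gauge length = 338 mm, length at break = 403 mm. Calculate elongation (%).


Formula: Elongation (%) = ((L_break - L0) / L0) * 100
Step 1: Extension = 403 - 338 = 65 mm
Step 2: Elongation = (65 / 338) * 100
Step 3: Elongation = 0.192308 * 100 = 19.2308% ≈ 19.2%

19.2%


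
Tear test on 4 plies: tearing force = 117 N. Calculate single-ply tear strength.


Formula: Per-ply strength = Total force / Number of plies
Per-ply = 117 N / 4
Per-ply = 29.25 N

29.25 N


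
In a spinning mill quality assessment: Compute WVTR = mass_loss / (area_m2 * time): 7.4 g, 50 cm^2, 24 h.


Formula: WVTR = mass_loss / (area * time)
Step 1: Convert area: 50 cm^2 = 0.005 m^2
Step 2: WVTR = 7.4 g / (0.005 m^2 * 24 h)
Step 3: WVTR = 7.4 / 0.12 = 61.7 g/m^2/h

61.7 g/m^2/h


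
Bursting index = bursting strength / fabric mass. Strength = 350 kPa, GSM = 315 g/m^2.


Formula: Bursting Index = Bursting Strength / Fabric GSM
BI = 350 kPa / 315 g/m^2
BI = 1.111 kPa/(g/m^2)

1.111 kPa/(g/m^2)


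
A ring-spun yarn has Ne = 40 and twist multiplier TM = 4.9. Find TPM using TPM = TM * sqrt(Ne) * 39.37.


Formula: TPM = TM * sqrt(Ne) * 39.37
Step 1: sqrt(Ne) = sqrt(40) = 6.3246
Step 2: TM * sqrt(Ne) = 4.9 * 6.3246 = 30.9905
Step 3: TPM = 30.9905 * 39.37 = 1220 twists/m

1220 twists/m


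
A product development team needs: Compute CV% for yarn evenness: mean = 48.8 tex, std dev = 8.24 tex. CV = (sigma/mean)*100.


Formula: CV% = (standard deviation / mean) * 100
Step 1: Ratio = 8.24 / 48.8 = 0.168852
Step 2: CV% = 0.168852 * 100 = 16.8852% ≈ 16.9%

16.9%


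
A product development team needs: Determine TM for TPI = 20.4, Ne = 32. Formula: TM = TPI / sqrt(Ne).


Formula: TM = TPI / sqrt(Ne)
Step 1: sqrt(Ne) = sqrt(32) = 5.6569
Step 2: TM = 20.4 / 5.6569 = 3.61

3.61 TM


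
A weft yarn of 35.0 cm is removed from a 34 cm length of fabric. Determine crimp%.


Formula: Crimp% = ((L_yarn - L_fabric) / L_fabric) * 100
Step 1: Extension = 35.0 - 34 = 1.0 cm
Step 2: Crimp% = (1.0 / 34) * 100
Step 3: Crimp% = 0.029412 * 100 = 2.9412% ≈ 2.9%

2.9%


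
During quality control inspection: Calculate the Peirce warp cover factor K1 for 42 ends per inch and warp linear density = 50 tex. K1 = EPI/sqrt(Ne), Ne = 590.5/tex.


Formula: K1 = EPI / sqrt(Ne), with Ne = 590.5 / tex_warp
Step 1: Ne = 590.5 / 50 = 11.81
Step 2: sqrt(Ne) = sqrt(11.81) = 3.4366
Step 3: K1 = 42 / 3.4366 = 12.2

12.2


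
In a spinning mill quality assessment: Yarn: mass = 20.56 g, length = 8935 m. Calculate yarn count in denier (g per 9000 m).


Formula: den = (mass_g / length_m) * 9000
Substituting: den = (20.56 / 8935) * 9000
Intermediate: 20.56 / 8935 = 0.00230106 g/m
den = 0.00230106 * 9000 = 20.7 denier

20.7 denier


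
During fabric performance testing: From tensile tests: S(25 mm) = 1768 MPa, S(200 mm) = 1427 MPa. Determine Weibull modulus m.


Formula: m = ln(L1/L2) / ln(S2/S1)
Step 1: ln(L1/L2) = ln(25/200) = -2.07944
Step 2: S2/S1 = 1427/1768 = 0.80713
Step 3: ln(S2/S1) = ln(0.80713) = -0.21427
Step 4: m = -2.07944 / -0.21427 = 9.70

9.70 (Weibull m)


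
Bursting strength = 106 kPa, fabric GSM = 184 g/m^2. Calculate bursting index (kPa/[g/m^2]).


Formula: Bursting Index = Bursting Strength / Fabric GSM
BI = 106 kPa / 184 g/m^2
BI = 0.576 kPa/(g/m^2)

0.576 kPa/(g/m^2)


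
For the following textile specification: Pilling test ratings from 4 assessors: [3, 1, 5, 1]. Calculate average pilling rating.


Formula: Mean = sum / count
Sum = 3 + 1 + 5 + 1 = 10
Mean = 10 / 4 = 2.5

2.5


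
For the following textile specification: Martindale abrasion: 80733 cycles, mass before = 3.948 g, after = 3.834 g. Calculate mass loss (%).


Formula: Mass loss% = ((m_before - m_after) / m_before) * 100
Step 1: Mass loss = 3.948 - 3.834 = 0.114 g
Step 2: Ratio = 0.114 / 3.948 = 0.0288754
Step 3: Mass loss% = 0.0288754 * 100 = 2.88754% ≈ 2.89%

2.89%


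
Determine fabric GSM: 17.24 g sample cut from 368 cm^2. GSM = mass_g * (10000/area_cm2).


Formula: GSM = mass_g / area_m2
Step 1: Convert area: 368 cm^2 = 368 / 10000 = 0.0368 m^2
Step 2: GSM = 17.24 g / 0.0368 m^2 = 468.5 g/m^2

468.5 g/m^2


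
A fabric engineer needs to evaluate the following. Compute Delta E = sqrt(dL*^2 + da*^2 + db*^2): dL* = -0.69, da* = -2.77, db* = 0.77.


Formula: Delta E = sqrt(dL*^2 + da*^2 + db*^2)
Step 1: dL*^2 = (-0.69)^2 = 0.4761
Step 2: da*^2 = (-2.77)^2 = 7.6729
Step 3: db*^2 = 0.77^2 = 0.5929
Step 4: Sum = 0.4761 + 7.6729 + 0.5929 = 8.7419
Step 5: Delta E = sqrt(8.7419) = 2.96

2.96 Delta E


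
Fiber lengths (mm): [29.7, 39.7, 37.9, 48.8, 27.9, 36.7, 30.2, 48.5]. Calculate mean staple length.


Formula: Mean = sum of lengths / count
Sum = 29.7 + 39.7 + 37.9 + 48.8 + 27.9 + 36.7 + 30.2 + 48.5
Sum = 299.4 mm
Mean = 299.4 / 8 = 37.43 mm

37.43 mm


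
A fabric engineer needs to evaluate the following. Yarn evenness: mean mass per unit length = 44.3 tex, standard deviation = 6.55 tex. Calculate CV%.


Formula: CV% = (standard deviation / mean) * 100
Step 1: Ratio = 6.55 / 44.3 = 0.147856
Step 2: CV% = 0.147856 * 100 = 14.7856% ≈ 14.8%

14.8%


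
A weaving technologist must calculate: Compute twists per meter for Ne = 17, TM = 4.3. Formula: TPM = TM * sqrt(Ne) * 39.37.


Formula: TPM = TM * sqrt(Ne) * 39.37
Step 1: sqrt(Ne) = sqrt(17) = 4.1231
Step 2: TM * sqrt(Ne) = 4.3 * 4.1231 = 17.7293
Step 3: TPM = 17.7293 * 39.37 = 698 twists/m

698 twists/m


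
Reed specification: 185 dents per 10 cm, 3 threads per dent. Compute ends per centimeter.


Formula: EPC = (dents per 10 cm * ends per dent) / 10
Step 1: Total ends per 10 cm = 185 * 3 = 555
Step 2: EPC = 555 / 10 = 55.5 ends/cm

55.5 ends/cm


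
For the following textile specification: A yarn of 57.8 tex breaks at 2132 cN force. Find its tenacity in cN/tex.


Formula: Tenacity = Breaking force / Linear density
Tenacity = 2132 cN / 57.8 tex
Tenacity = 36.89 cN/tex

36.89 cN/tex


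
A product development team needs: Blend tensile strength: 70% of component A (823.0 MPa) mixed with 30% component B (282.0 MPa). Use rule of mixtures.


Formula: Blend property = (fraction_A * property_A) + (fraction_B * property_B)
Step 1: Contribution A = 70/100 * 823.0 MPa = 576.1 MPa
Step 2: Contribution B = 30/100 * 282.0 MPa = 84.6 MPa
Step 3: Blend tensile strength = 576.1 + 84.6 = 660.7 MPa

660.7 MPa


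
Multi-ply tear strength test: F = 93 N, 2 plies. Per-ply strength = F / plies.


Formula: Per-ply strength = Total force / Number of plies
Per-ply = 93 N / 2
Per-ply = 46.5 N

46.5 N


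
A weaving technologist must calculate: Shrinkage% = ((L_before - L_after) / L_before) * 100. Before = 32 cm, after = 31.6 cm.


Formula: Shrinkage% = ((L_before - L_after) / L_before) * 100
Step 1: Shrinkage = 32 - 31.6 = 0.4 cm
Step 2: Shrinkage% = (0.4 / 32) * 100
Step 3: Shrinkage% = 0.0125 * 100 = 1.25% ≈ 1.3%

1.3%


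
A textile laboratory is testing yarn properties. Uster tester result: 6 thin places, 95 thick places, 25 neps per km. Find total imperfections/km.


Formula: Total = thin places + thick places + neps
Total = 6 + 95 + 25
Total = 126 imperfections/km

126 imperfections/km


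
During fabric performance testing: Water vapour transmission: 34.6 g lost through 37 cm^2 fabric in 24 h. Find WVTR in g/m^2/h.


Formula: WVTR = mass_loss / (area * time)
Step 1: Convert area: 37 cm^2 = 0.0037 m^2
Step 2: WVTR = 34.6 g / (0.0037 m^2 * 24 h)
Step 3: WVTR = 34.6 / 0.0888 = 389.6 g/m^2/h

389.6 g/m^2/h


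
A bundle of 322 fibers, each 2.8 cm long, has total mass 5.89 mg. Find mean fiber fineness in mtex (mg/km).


Formula: fineness (mtex) = mass (mg) / total length (km) = (mass_mg / total_length_m) * 1000
Step 1: Convert fiber length: 2.8 cm = 0.028 m
Step 2: Total fiber length = 322 * 0.028 = 9.016 m
Step 3: Linear density = 5.89 mg / 9.016 m = 0.6533 mg/m
Step 4: fineness = 0.6533 * 1000 = 653.3 mtex

653.3 mtex


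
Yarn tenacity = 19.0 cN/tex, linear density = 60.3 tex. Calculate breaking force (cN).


Formula: Breaking force = Tenacity * Linear density
F = 19.0 cN/tex * 60.3 tex
F = 1145.70 cN

1145.70 cN


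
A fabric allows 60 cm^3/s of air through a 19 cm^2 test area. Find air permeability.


Formula: Air Permeability = Airflow / Test Area
AP = 60 cm^3/s / 19 cm^2
AP = 3.2 cm^3/s/cm^2

3.2 cm^3/s/cm^2


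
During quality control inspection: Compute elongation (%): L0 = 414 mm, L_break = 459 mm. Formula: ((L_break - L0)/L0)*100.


Formula: Elongation (%) = ((L_break - L0) / L0) * 100
Step 1: Extension = 459 - 414 = 45 mm
Step 2: Elongation = (45 / 414) * 100
Step 3: Elongation = 0.108696 * 100 = 10.8696% ≈ 10.9%

10.9%


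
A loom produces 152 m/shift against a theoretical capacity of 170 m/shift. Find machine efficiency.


Formula: Efficiency% = (Actual output / Theoretical output) * 100
Efficiency% = (152 / 170) * 100
Efficiency% = 0.894118 * 100 = 89.4118% ≈ 89.4%

89.4%


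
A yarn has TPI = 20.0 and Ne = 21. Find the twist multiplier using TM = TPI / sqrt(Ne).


Formula: TM = TPI / sqrt(Ne)
Step 1: sqrt(Ne) = sqrt(21) = 4.5826
Step 2: TM = 20.0 / 4.5826 = 4.36

4.36 TM


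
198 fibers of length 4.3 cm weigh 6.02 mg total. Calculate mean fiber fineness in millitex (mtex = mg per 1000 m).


Formula: fineness (mtex) = mass (mg) / total length (km) = (mass_mg / total_length_m) * 1000
Step 1: Convert fiber length: 4.3 cm = 0.043 m
Step 2: Total fiber length = 198 * 0.043 = 8.514 m
Step 3: Linear density = 6.02 mg / 8.514 m = 0.7071 mg/m
Step 4: fineness = 0.7071 * 1000 = 707.1 mtex

707.1 mtex


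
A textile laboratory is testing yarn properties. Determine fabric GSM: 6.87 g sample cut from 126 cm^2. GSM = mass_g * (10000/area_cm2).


Formula: GSM = mass_g / area_m2
Step 1: Convert area: 126 cm^2 = 126 / 10000 = 0.0126 m^2
Step 2: GSM = 6.87 g / 0.0126 m^2 = 545.2 g/m^2

545.2 g/m^2


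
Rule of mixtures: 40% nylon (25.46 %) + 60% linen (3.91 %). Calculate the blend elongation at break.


Formula: Blend property = (fraction_A * property_A) + (fraction_B * property_B)
Step 1: Contribution A = 40/100 * 25.46 % = 10.184 %
Step 2: Contribution B = 60/100 * 3.91 % = 2.346 %
Step 3: Blend elongation at break = 10.184 + 2.346 = 12.53 %

12.53 %


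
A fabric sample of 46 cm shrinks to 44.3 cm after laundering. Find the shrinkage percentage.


Formula: Shrinkage% = ((L_before - L_after) / L_before) * 100
Step 1: Shrinkage = 46 - 44.3 = 1.7 cm
Step 2: Shrinkage% = (1.7 / 46) * 100
Step 3: Shrinkage% = 0.036957 * 100 = 3.6957% ≈ 3.7%

3.7%


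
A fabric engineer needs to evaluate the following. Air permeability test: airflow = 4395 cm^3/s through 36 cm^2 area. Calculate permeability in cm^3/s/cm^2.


Formula: Air Permeability = Airflow / Test Area
AP = 4395 cm^3/s / 36 cm^2
AP = 122.1 cm^3/s/cm^2

122.1 cm^3/s/cm^2


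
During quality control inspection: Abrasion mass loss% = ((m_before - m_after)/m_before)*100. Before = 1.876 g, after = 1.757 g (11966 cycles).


Formula: Mass loss% = ((m_before - m_after) / m_before) * 100
Step 1: Mass loss = 1.876 - 1.757 = 0.119 g
Step 2: Ratio = 0.119 / 1.876 = 0.0634328
Step 3: Mass loss% = 0.0634328 * 100 = 6.34328% ≈ 6.34%

6.34%


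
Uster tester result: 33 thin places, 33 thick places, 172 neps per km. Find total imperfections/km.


Formula: Total = thin places + thick places + neps
Total = 33 + 33 + 172
Total = 238 imperfections/km

238 imperfections/km


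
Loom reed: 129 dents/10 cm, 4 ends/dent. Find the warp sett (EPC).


Formula: EPC = (dents per 10 cm * ends per dent) / 10
Step 1: Total ends per 10 cm = 129 * 4 = 516
Step 2: EPC = 516 / 10 = 51.6 ends/cm

51.6 ends/cm


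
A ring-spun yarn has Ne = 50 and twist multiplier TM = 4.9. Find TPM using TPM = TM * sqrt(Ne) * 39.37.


Formula: TPM = TM * sqrt(Ne) * 39.37
Step 1: sqrt(Ne) = sqrt(50) = 7.0711
Step 2: TM * sqrt(Ne) = 4.9 * 7.0711 = 34.6484
Step 3: TPM = 34.6484 * 39.37 = 1364 twists/m

1364 twists/m


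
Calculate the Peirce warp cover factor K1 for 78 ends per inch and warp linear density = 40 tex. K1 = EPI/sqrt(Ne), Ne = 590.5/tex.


Formula: K1 = EPI / sqrt(Ne), with Ne = 590.5 / tex_warp
Step 1: Ne = 590.5 / 40 = 14.763
Step 2: sqrt(Ne) = sqrt(14.763) = 3.8423
Step 3: K1 = 78 / 3.8423 = 20.3

20.3


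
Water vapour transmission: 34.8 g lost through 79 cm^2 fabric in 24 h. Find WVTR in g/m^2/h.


Formula: WVTR = mass_loss / (area * time)
Step 1: Convert area: 79 cm^2 = 0.0079 m^2
Step 2: WVTR = 34.8 g / (0.0079 m^2 * 24 h)
Step 3: WVTR = 34.8 / 0.1896 = 183.5 g/m^2/h

183.5 g/m^2/h


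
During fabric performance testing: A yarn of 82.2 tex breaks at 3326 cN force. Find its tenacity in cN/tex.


Formula: Tenacity = Breaking force / Linear density
Tenacity = 3326 cN / 82.2 tex
Tenacity = 40.46 cN/tex

40.46 cN/tex


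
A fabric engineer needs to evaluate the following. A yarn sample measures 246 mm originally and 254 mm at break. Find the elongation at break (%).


Formula: Elongation (%) = ((L_break - L0) / L0) * 100
Step 1: Extension = 254 - 246 = 8 mm
Step 2: Elongation = (8 / 246) * 100
Step 3: Elongation = 0.03252 * 100 = 3.252% ≈ 3.3%

3.3%


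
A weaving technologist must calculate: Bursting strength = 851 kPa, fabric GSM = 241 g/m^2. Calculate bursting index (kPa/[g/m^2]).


Formula: Bursting Index = Bursting Strength / Fabric GSM
BI = 851 kPa / 241 g/m^2
BI = 3.531 kPa/(g/m^2)

3.531 kPa/(g/m^2)


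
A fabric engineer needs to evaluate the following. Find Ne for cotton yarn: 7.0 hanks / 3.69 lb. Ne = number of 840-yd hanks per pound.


Formula: Ne = hanks / mass_lb
Substituting: Ne = 7.0 / 3.69
Ne = 1.9

1.9 Ne


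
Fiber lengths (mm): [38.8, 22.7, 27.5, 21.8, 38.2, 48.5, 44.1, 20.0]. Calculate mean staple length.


Formula: Mean = sum of lengths / count
Sum = 38.8 + 22.7 + 27.5 + 21.8 + 38.2 + 48.5 + 44.1 + 20.0
Sum = 261.6 mm
Mean = 261.6 / 8 = 32.70 mm

32.70 mm


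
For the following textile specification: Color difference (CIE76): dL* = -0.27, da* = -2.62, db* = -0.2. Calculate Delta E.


Formula: Delta E = sqrt(dL*^2 + da*^2 + db*^2)
Step 1: dL*^2 = (-0.27)^2 = 0.0729
Step 2: da*^2 = (-2.62)^2 = 6.8644
Step 3: db*^2 = (-0.2)^2 = 0.04
Step 4: Sum = 0.0729 + 6.8644 + 0.04 = 6.9773
Step 5: Delta E = sqrt(6.9773) = 2.64

2.64 Delta E


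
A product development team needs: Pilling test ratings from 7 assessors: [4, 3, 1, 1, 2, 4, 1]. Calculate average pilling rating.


Formula: Mean = sum / count
Sum = 4 + 3 + 1 + 1 + 2 + 4 + 1 = 16
Mean = 16 / 7 = 2.3

2.3


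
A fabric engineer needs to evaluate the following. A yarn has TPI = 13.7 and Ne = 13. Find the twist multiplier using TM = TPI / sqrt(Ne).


Formula: TM = TPI / sqrt(Ne)
Step 1: sqrt(Ne) = sqrt(13) = 3.6056
Step 2: TM = 13.7 / 3.6056 = 3.80

3.80 TM


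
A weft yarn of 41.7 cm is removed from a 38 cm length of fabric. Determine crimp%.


Formula: Crimp% = ((L_yarn - L_fabric) / L_fabric) * 100
Step 1: Extension = 41.7 - 38 = 3.7 cm
Step 2: Crimp% = (3.7 / 38) * 100
Step 3: Crimp% = 0.097368 * 100 = 9.7368% ≈ 9.7%

9.7%


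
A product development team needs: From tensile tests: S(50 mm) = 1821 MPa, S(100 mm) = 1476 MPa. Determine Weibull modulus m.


Formula: m = ln(L1/L2) / ln(S2/S1)
Step 1: ln(L1/L2) = ln(50/100) = -0.69315
Step 2: S2/S1 = 1476/1821 = 0.81054
Step 3: ln(S2/S1) = ln(0.81054) = -0.21005
Step 4: m = -0.69315 / -0.21005 = 3.30

3.30 (Weibull m)


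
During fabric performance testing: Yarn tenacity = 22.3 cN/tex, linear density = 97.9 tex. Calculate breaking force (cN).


Formula: Breaking force = Tenacity * Linear density
F = 22.3 cN/tex * 97.9 tex
F = 2183.17 cN

2183.17 cN


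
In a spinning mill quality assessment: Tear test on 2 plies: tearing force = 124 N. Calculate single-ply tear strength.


Formula: Per-ply strength = Total force / Number of plies
Per-ply = 124 N / 2
Per-ply = 62 N

62 N


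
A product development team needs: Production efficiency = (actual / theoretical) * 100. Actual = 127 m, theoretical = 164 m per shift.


Formula: Efficiency% = (Actual output / Theoretical output) * 100
Efficiency% = (127 / 164) * 100
Efficiency% = 0.77439 * 100 = 77.439% ≈ 77.4%

77.4%


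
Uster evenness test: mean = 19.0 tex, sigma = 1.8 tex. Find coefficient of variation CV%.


Formula: CV% = (standard deviation / mean) * 100
Step 1: Ratio = 1.8 / 19.0 = 0.094737
Step 2: CV% = 0.094737 * 100 = 9.4737% ≈ 9.5%

9.5%


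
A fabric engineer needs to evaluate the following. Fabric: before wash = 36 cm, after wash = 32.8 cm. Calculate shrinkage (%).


Formula: Shrinkage% = ((L_before - L_after) / L_before) * 100
Step 1: Shrinkage = 36 - 32.8 = 3.2 cm
Step 2: Shrinkage% = (3.2 / 36) * 100
Step 3: Shrinkage% = 0.088889 * 100 = 8.8889% ≈ 8.9%

8.9%


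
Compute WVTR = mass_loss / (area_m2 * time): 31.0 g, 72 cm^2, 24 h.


Formula: WVTR = mass_loss / (area * time)
Step 1: Convert area: 72 cm^2 = 0.0072 m^2
Step 2: WVTR = 31.0 g / (0.0072 m^2 * 24 h)
Step 3: WVTR = 31.0 / 0.1728 = 179.4 g/m^2/h

179.4 g/m^2/h


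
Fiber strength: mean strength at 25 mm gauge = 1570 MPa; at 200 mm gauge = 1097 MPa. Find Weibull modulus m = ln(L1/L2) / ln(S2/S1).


Formula: m = ln(L1/L2) / ln(S2/S1)
Step 1: ln(L1/L2) = ln(25/200) = -2.07944
Step 2: S2/S1 = 1097/1570 = 0.69873
Step 3: ln(S2/S1) = ln(0.69873) = -0.35849
Step 4: m = -2.07944 / -0.35849 = 5.80

5.80 (Weibull m)


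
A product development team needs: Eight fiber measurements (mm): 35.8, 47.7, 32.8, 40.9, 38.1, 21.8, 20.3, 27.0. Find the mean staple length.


Formula: Mean = sum of lengths / count
Sum = 35.8 + 47.7 + 32.8 + 40.9 + 38.1 + 21.8 + 20.3 + 27.0
Sum = 264.4 mm
Mean = 264.4 / 8 = 33.05 mm

33.05 mm


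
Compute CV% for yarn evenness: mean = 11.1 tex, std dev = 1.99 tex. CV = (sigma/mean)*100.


Formula: CV% = (standard deviation / mean) * 100
Step 1: Ratio = 1.99 / 11.1 = 0.179279
Step 2: CV% = 0.179279 * 100 = 17.9279% ≈ 17.9%

17.9%


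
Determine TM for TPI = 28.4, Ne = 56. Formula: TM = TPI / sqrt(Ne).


Formula: TM = TPI / sqrt(Ne)
Step 1: sqrt(Ne) = sqrt(56) = 7.4833
Step 2: TM = 28.4 / 7.4833 = 3.80

3.80 TM


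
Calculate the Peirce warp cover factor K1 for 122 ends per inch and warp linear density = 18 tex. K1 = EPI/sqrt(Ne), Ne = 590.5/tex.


Formula: K1 = EPI / sqrt(Ne), with Ne = 590.5 / tex_warp
Step 1: Ne = 590.5 / 18 = 32.806
Step 2: sqrt(Ne) = sqrt(32.806) = 5.7277
Step 3: K1 = 122 / 5.7277 = 21.3

21.3


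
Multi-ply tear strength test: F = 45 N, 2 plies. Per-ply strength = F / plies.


Formula: Per-ply strength = Total force / Number of plies
Per-ply = 45 N / 2
Per-ply = 22.5 N

22.5 N


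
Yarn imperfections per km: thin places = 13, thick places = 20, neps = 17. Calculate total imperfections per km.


Formula: Total = thin places + thick places + neps
Total = 13 + 20 + 17
Total = 50 imperfections/km

50 imperfections/km


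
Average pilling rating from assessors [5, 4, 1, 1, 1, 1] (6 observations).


Formula: Mean = sum / count
Sum = 5 + 4 + 1 + 1 + 1 + 1 = 13
Mean = 13 / 6 = 2.2

2.2


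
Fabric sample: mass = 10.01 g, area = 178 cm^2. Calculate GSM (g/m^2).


Formula: GSM = mass_g / area_m2
Step 1: Convert area: 178 cm^2 = 178 / 10000 = 0.0178 m^2
Step 2: GSM = 10.01 g / 0.0178 m^2 = 562.4 g/m^2

562.4 g/m^2


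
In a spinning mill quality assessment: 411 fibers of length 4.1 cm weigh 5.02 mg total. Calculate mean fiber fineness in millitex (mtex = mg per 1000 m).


Formula: fineness (mtex) = mass (mg) / total length (km) = (mass_mg / total_length_m) * 1000
Step 1: Convert fiber length: 4.1 cm = 0.041 m
Step 2: Total fiber length = 411 * 0.041 = 16.851 m
Step 3: Linear density = 5.02 mg / 16.851 m = 0.2979 mg/m
Step 4: fineness = 0.2979 * 1000 = 297.9 mtex

297.9 mtex


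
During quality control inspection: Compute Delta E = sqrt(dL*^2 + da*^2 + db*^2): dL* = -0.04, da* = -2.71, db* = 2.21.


Formula: Delta E = sqrt(dL*^2 + da*^2 + db*^2)
Step 1: dL*^2 = (-0.04)^2 = 0.0016
Step 2: da*^2 = (-2.71)^2 = 7.3441
Step 3: db*^2 = 2.21^2 = 4.8841
Step 4: Sum = 0.0016 + 7.3441 + 4.8841 = 12.2298
Step 5: Delta E = sqrt(12.2298) = 3.5

3.5 Delta E


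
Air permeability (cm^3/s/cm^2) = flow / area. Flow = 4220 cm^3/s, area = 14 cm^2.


Formula: Air Permeability = Airflow / Test Area
AP = 4220 cm^3/s / 14 cm^2
AP = 301.4 cm^3/s/cm^2

301.4 cm^3/s/cm^2


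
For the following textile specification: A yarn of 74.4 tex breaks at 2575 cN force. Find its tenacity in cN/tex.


Formula: Tenacity = Breaking force / Linear density
Tenacity = 2575 cN / 74.4 tex
Tenacity = 34.61 cN/tex

34.61 cN/tex


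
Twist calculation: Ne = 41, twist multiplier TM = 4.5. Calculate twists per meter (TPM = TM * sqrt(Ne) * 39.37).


Formula: TPM = TM * sqrt(Ne) * 39.37
Step 1: sqrt(Ne) = sqrt(41) = 6.4031
Step 2: TM * sqrt(Ne) = 4.5 * 6.4031 = 28.814
Step 3: TPM = 28.814 * 39.37 = 1134 twists/m

1134 twists/m


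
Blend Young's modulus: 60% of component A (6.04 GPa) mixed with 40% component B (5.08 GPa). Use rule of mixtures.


Formula: Blend property = (fraction_A * property_A) + (fraction_B * property_B)
Step 1: Contribution A = 60/100 * 6.04 GPa = 3.624 GPa
Step 2: Contribution B = 40/100 * 5.08 GPa = 2.032 GPa
Step 3: Blend Young's modulus = 3.624 + 2.032 = 5.656 GPa

5.656 GPa


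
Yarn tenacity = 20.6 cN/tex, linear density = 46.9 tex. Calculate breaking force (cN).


Formula: Breaking force = Tenacity * Linear density
F = 20.6 cN/tex * 46.9 tex
F = 966.14 cN

966.14 cN


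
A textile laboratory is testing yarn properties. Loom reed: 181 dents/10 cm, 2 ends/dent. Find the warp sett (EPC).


Formula: EPC = (dents per 10 cm * ends per dent) / 10
Step 1: Total ends per 10 cm = 181 * 2 = 362
Step 2: EPC = 362 / 10 = 36.2 ends/cm

36.2 ends/cm


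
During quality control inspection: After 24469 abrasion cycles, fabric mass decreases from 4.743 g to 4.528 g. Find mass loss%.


Formula: Mass loss% = ((m_before - m_after) / m_before) * 100
Step 1: Mass loss = 4.743 - 4.528 = 0.215 g
Step 2: Ratio = 0.215 / 4.743 = 0.04533
Step 3: Mass loss% = 0.04533 * 100 = 4.533% ≈ 4.53%

4.53%


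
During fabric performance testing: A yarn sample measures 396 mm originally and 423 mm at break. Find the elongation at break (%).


Formula: Elongation (%) = ((L_break - L0) / L0) * 100
Step 1: Extension = 423 - 396 = 27 mm
Step 2: Elongation = (27 / 396) * 100
Step 3: Elongation = 0.068182 * 100 = 6.8182% ≈ 6.8%

6.8%


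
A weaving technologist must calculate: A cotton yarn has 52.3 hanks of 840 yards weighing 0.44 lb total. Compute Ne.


Formula: Ne = hanks / mass_lb
Substituting: Ne = 52.3 / 0.44
Ne = 118.9

118.9 Ne


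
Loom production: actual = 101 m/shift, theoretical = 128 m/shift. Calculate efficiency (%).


Formula: Efficiency% = (Actual output / Theoretical output) * 100
Efficiency% = (101 / 128) * 100
Efficiency% = 0.789063 * 100 = 78.9063% ≈ 78.9%

78.9%


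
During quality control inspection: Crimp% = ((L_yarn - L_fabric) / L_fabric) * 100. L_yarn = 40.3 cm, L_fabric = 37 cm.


Formula: Crimp% = ((L_yarn - L_fabric) / L_fabric) * 100
Step 1: Extension = 40.3 - 37 = 3.3 cm
Step 2: Crimp% = (3.3 / 37) * 100
Step 3: Crimp% = 0.089189 * 100 = 8.9189% ≈ 8.9%

8.9%


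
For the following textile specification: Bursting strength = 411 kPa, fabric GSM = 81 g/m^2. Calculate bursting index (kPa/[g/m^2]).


Formula: Bursting Index = Bursting Strength / Fabric GSM
BI = 411 kPa / 81 g/m^2
BI = 5.074 kPa/(g/m^2)

5.074 kPa/(g/m^2)


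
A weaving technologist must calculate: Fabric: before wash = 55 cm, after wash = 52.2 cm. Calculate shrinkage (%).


Formula: Shrinkage% = ((L_before - L_after) / L_before) * 100
Step 1: Shrinkage = 55 - 52.2 = 2.8 cm
Step 2: Shrinkage% = (2.8 / 55) * 100
Step 3: Shrinkage% = 0.050909 * 100 = 5.0909% ≈ 5.1%

5.1%


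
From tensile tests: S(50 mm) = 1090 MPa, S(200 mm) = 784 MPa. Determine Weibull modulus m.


Formula: m = ln(L1/L2) / ln(S2/S1)
Step 1: ln(L1/L2) = ln(50/200) = -1.38629
Step 2: S2/S1 = 784/1090 = 0.71927
Step 3: ln(S2/S1) = ln(0.71927) = -0.32952
Step 4: m = -1.38629 / -0.32952 = 4.21

4.21 (Weibull m)


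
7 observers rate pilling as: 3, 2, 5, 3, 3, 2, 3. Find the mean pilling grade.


Formula: Mean = sum / count
Sum = 3 + 2 + 5 + 3 + 3 + 2 + 3 = 21
Mean = 21 / 7 = 3.0

3.0


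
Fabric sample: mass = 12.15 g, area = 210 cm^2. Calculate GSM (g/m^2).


Formula: GSM = mass_g / area_m2
Step 1: Convert area: 210 cm^2 = 210 / 10000 = 0.021 m^2
Step 2: GSM = 12.15 g / 0.021 m^2 = 578.6 g/m^2

578.6 g/m^2


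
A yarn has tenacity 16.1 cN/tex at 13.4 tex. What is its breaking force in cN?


Formula: Breaking force = Tenacity * Linear density
F = 16.1 cN/tex * 13.4 tex
F = 215.74 cN

215.74 cN


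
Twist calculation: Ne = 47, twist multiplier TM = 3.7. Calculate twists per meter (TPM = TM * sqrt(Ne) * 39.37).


Formula: TPM = TM * sqrt(Ne) * 39.37
Step 1: sqrt(Ne) = sqrt(47) = 6.8557
Step 2: TM * sqrt(Ne) = 3.7 * 6.8557 = 25.3661
Step 3: TPM = 25.3661 * 39.37 = 999 twists/m

999 twists/m


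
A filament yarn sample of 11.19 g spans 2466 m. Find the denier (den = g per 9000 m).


Formula: den = (mass_g / length_m) * 9000
Substituting: den = (11.19 / 2466) * 9000
Intermediate: 11.19 / 2466 = 0.00453771 g/m
den = 0.00453771 * 9000 = 40.8 denier

40.8 denier


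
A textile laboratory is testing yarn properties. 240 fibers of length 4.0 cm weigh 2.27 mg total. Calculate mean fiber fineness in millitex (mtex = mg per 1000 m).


Formula: fineness (mtex) = mass (mg) / total length (km) = (mass_mg / total_length_m) * 1000
Step 1: Convert fiber length: 4.0 cm = 0.04 m
Step 2: Total fiber length = 240 * 0.04 = 9.6 m
Step 3: Linear density = 2.27 mg / 9.6 m = 0.2365 mg/m
Step 4: fineness = 0.2365 * 1000 = 236.5 mtex

236.5 mtex


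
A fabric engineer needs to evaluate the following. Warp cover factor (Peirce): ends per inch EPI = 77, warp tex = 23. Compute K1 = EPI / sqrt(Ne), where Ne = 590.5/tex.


Formula: K1 = EPI / sqrt(Ne), with Ne = 590.5 / tex_warp
Step 1: Ne = 590.5 / 23 = 25.674
Step 2: sqrt(Ne) = sqrt(25.674) = 5.067
Step 3: K1 = 77 / 5.067 = 15.2

15.2


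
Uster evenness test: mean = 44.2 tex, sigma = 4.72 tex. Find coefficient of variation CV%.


Formula: CV% = (standard deviation / mean) * 100
Step 1: Ratio = 4.72 / 44.2 = 0.106787
Step 2: CV% = 0.106787 * 100 = 10.6787% ≈ 10.7%

10.7%


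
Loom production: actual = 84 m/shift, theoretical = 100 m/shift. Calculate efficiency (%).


Formula: Efficiency% = (Actual output / Theoretical output) * 100
Efficiency% = (84 / 100) * 100
Efficiency% = 0.84 * 100 = 84.0%

84.0%


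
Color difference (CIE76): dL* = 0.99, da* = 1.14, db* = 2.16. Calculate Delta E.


Formula: Delta E = sqrt(dL*^2 + da*^2 + db*^2)
Step 1: dL*^2 = 0.99^2 = 0.9801
Step 2: da*^2 = 1.14^2 = 1.2996
Step 3: db*^2 = 2.16^2 = 4.6656
Step 4: Sum = 0.9801 + 1.2996 + 4.6656 = 6.9453
Step 5: Delta E = sqrt(6.9453) = 2.64

2.64 Delta E


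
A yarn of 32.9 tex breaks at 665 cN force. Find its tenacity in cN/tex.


Formula: Tenacity = Breaking force / Linear density
Tenacity = 665 cN / 32.9 tex
Tenacity = 20.21 cN/tex

20.21 cN/tex


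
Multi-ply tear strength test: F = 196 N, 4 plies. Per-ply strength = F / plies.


Formula: Per-ply strength = Total force / Number of plies
Per-ply = 196 N / 4
Per-ply = 49 N

49 N


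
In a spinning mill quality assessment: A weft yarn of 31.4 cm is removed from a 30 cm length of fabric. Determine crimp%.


Formula: Crimp% = ((L_yarn - L_fabric) / L_fabric) * 100
Step 1: Extension = 31.4 - 30 = 1.4 cm
Step 2: Crimp% = (1.4 / 30) * 100
Step 3: Crimp% = 0.046667 * 100 = 4.6667% ≈ 4.7%

4.7%


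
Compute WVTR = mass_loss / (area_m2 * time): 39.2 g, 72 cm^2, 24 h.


Formula: WVTR = mass_loss / (area * time)
Step 1: Convert area: 72 cm^2 = 0.0072 m^2
Step 2: WVTR = 39.2 g / (0.0072 m^2 * 24 h)
Step 3: WVTR = 39.2 / 0.1728 = 226.9 g/m^2/h

226.9 g/m^2/h


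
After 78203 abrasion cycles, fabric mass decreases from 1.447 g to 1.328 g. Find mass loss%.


Formula: Mass loss% = ((m_before - m_after) / m_before) * 100
Step 1: Mass loss = 1.447 - 1.328 = 0.119 g
Step 2: Ratio = 0.119 / 1.447 = 0.0822391
Step 3: Mass loss% = 0.0822391 * 100 = 8.22391% ≈ 8.22%

8.22%


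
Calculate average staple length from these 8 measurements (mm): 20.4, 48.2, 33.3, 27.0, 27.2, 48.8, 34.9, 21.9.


Formula: Mean = sum of lengths / count
Sum = 20.4 + 48.2 + 33.3 + 27.0 + 27.2 + 48.8 + 34.9 + 21.9
Sum = 261.7 mm
Mean = 261.7 / 8 = 32.71 mm

32.71 mm


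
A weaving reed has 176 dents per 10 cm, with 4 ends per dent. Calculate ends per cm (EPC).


Formula: EPC = (dents per 10 cm * ends per dent) / 10
Step 1: Total ends per 10 cm = 176 * 4 = 704
Step 2: EPC = 704 / 10 = 70.4 ends/cm

70.4 ends/cm


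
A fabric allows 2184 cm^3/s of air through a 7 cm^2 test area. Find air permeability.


Formula: Air Permeability = Airflow / Test Area
AP = 2184 cm^3/s / 7 cm^2
AP = 312.0 cm^3/s/cm^2

312.0 cm^3/s/cm^2


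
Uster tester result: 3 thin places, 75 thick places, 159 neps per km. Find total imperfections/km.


Formula: Total = thin places + thick places + neps
Total = 3 + 75 + 159
Total = 237 imperfections/km

237 imperfections/km


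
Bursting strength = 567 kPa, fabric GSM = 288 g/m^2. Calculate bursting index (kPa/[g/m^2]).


Formula: Bursting Index = Bursting Strength / Fabric GSM
BI = 567 kPa / 288 g/m^2
BI = 1.969 kPa/(g/m^2)

1.969 kPa/(g/m^2)


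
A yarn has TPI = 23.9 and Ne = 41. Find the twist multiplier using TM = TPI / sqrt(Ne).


Formula: TM = TPI / sqrt(Ne)
Step 1: sqrt(Ne) = sqrt(41) = 6.4031
Step 2: TM = 23.9 / 6.4031 = 3.73

3.73 TM


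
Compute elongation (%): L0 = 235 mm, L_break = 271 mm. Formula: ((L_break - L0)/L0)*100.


Formula: Elongation (%) = ((L_break - L0) / L0) * 100
Step 1: Extension = 271 - 235 = 36 mm
Step 2: Elongation = (36 / 235) * 100
Step 3: Elongation = 0.153191 * 100 = 15.3191% ≈ 15.3%

15.3%


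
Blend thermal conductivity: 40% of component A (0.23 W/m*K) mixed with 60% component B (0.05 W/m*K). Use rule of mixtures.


Formula: Blend property = (fraction_A * property_A) + (fraction_B * property_B)
Step 1: Contribution A = 40/100 * 0.23 W/m*K = 0.092 W/m*K
Step 2: Contribution B = 60/100 * 0.05 W/m*K = 0.03 W/m*K
Step 3: Blend thermal conductivity = 0.092 + 0.03 = 0.122 W/m*K

0.122 W/m*K


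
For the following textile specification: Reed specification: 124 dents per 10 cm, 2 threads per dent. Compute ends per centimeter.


Formula: EPC = (dents per 10 cm * ends per dent) / 10
Step 1: Total ends per 10 cm = 124 * 2 = 248
Step 2: EPC = 248 / 10 = 24.8 ends/cm

24.8 ends/cm


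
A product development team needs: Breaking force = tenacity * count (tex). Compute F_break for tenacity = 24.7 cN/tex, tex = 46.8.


Formula: Breaking force = Tenacity * Linear density
F = 24.7 cN/tex * 46.8 tex
F = 1155.96 cN

1155.96 cN


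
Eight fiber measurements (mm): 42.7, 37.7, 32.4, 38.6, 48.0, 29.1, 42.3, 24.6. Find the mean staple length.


Formula: Mean = sum of lengths / count
Sum = 42.7 + 37.7 + 32.4 + 38.6 + 48.0 + 29.1 + 42.3 + 24.6
Sum = 295.4 mm
Mean = 295.4 / 8 = 36.93 mm

36.93 mm


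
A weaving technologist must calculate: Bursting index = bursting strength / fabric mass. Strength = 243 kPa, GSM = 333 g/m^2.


Formula: Bursting Index = Bursting Strength / Fabric GSM
BI = 243 kPa / 333 g/m^2
BI = 0.730 kPa/(g/m^2)

0.730 kPa/(g/m^2)


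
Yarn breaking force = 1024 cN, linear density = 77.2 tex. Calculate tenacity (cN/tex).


Formula: Tenacity = Breaking force / Linear density
Tenacity = 1024 cN / 77.2 tex
Tenacity = 13.26 cN/tex

13.26 cN/tex


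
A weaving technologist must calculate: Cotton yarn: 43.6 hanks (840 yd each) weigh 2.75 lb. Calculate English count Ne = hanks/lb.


Formula: Ne = hanks / mass_lb
Substituting: Ne = 43.6 / 2.75
Ne = 15.9

15.9 Ne


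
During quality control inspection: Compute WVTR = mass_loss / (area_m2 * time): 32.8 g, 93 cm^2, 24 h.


Formula: WVTR = mass_loss / (area * time)
Step 1: Convert area: 93 cm^2 = 0.0093 m^2
Step 2: WVTR = 32.8 g / (0.0093 m^2 * 24 h)
Step 3: WVTR = 32.8 / 0.2232 = 147.0 g/m^2/h

147.0 g/m^2/h


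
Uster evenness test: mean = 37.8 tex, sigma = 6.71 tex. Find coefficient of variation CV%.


Formula: CV% = (standard deviation / mean) * 100
Step 1: Ratio = 6.71 / 37.8 = 0.177513
Step 2: CV% = 0.177513 * 100 = 17.7513% ≈ 17.8%

17.8%


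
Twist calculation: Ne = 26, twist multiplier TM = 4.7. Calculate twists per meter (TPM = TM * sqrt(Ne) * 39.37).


Formula: TPM = TM * sqrt(Ne) * 39.37
Step 1: sqrt(Ne) = sqrt(26) = 5.099
Step 2: TM * sqrt(Ne) = 4.7 * 5.099 = 23.9653
Step 3: TPM = 23.9653 * 39.37 = 944 twists/m

944 twists/m


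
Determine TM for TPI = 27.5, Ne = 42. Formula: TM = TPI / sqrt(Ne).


Formula: TM = TPI / sqrt(Ne)
Step 1: sqrt(Ne) = sqrt(42) = 6.4807
Step 2: TM = 27.5 / 6.4807 = 4.24

4.24 TM


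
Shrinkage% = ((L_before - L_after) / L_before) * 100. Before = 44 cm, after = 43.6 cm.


Formula: Shrinkage% = ((L_before - L_after) / L_before) * 100
Step 1: Shrinkage = 44 - 43.6 = 0.4 cm
Step 2: Shrinkage% = (0.4 / 44) * 100
Step 3: Shrinkage% = 0.009091 * 100 = 0.9091% ≈ 0.9%

0.9%


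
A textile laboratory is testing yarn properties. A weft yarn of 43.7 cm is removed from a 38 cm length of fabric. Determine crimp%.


Formula: Crimp% = ((L_yarn - L_fabric) / L_fabric) * 100
Step 1: Extension = 43.7 - 38 = 5.7 cm
Step 2: Crimp% = (5.7 / 38) * 100
Step 3: Crimp% = 0.15 * 100 = 15.0%

15.0%


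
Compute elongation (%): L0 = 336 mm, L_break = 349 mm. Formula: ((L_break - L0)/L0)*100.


Formula: Elongation (%) = ((L_break - L0) / L0) * 100
Step 1: Extension = 349 - 336 = 13 mm
Step 2: Elongation = (13 / 336) * 100
Step 3: Elongation = 0.03869 * 100 = 3.869% ≈ 3.9%

3.9%


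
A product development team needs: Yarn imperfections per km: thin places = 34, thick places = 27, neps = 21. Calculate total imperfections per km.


Formula: Total = thin places + thick places + neps
Total = 34 + 27 + 21
Total = 82 imperfections/km

82 imperfections/km


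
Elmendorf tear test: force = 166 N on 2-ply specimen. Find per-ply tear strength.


Formula: Per-ply strength = Total force / Number of plies
Per-ply = 166 N / 2
Per-ply = 83 N

83 N


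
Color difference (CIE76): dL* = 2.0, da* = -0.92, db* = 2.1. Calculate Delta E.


Formula: Delta E = sqrt(dL*^2 + da*^2 + db*^2)
Step 1: dL*^2 = 2.0^2 = 4.0
Step 2: da*^2 = (-0.92)^2 = 0.8464
Step 3: db*^2 = 2.1^2 = 4.41
Step 4: Sum = 4.0 + 0.8464 + 4.41 = 9.2564
Step 5: Delta E = sqrt(9.2564) = 3.04

3.04 Delta E


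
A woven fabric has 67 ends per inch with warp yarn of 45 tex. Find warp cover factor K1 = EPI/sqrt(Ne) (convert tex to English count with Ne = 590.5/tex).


Formula: K1 = EPI / sqrt(Ne), with Ne = 590.5 / tex_warp
Step 1: Ne = 590.5 / 45 = 13.122
Step 2: sqrt(Ne) = sqrt(13.122) = 3.6224
Step 3: K1 = 67 / 3.6224 = 18.5

18.5


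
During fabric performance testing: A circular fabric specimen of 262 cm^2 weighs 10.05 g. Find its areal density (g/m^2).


Formula: GSM = mass_g / area_m2
Step 1: Convert area: 262 cm^2 = 262 / 10000 = 0.0262 m^2
Step 2: GSM = 10.05 g / 0.0262 m^2 = 383.6 g/m^2

383.6 g/m^2


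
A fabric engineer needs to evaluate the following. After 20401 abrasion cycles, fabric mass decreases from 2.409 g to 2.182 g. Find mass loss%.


Formula: Mass loss% = ((m_before - m_after) / m_before) * 100
Step 1: Mass loss = 2.409 - 2.182 = 0.227 g
Step 2: Ratio = 0.227 / 2.409 = 0.09423
Step 3: Mass loss% = 0.09423 * 100 = 9.423% ≈ 9.42%

9.42%


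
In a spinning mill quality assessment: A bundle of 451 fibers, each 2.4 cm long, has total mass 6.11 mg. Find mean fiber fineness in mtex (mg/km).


Formula: fineness (mtex) = mass (mg) / total length (km) = (mass_mg / total_length_m) * 1000
Step 1: Convert fiber length: 2.4 cm = 0.024 m
Step 2: Total fiber length = 451 * 0.024 = 10.824 m
Step 3: Linear density = 6.11 mg / 10.824 m = 0.5645 mg/m
Step 4: fineness = 0.5645 * 1000 = 564.5 mtex

564.5 mtex


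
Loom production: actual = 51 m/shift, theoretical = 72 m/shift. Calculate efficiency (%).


Formula: Efficiency% = (Actual output / Theoretical output) * 100
Efficiency% = (51 / 72) * 100
Efficiency% = 0.708333 * 100 = 70.8333% ≈ 70.8%

70.8%


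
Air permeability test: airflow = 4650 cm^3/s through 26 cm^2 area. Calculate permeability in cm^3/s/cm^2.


Formula: Air Permeability = Airflow / Test Area
AP = 4650 cm^3/s / 26 cm^2
AP = 178.8 cm^3/s/cm^2

178.8 cm^3/s/cm^2


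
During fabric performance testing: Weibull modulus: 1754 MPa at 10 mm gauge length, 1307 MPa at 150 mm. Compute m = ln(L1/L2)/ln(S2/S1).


Formula: m = ln(L1/L2) / ln(S2/S1)
Step 1: ln(L1/L2) = ln(10/150) = -2.70805
Step 2: S2/S1 = 1307/1754 = 0.74515
Step 3: ln(S2/S1) = ln(0.74515) = -0.29417
Step 4: m = -2.70805 / -0.29417 = 9.21

9.21 (Weibull m)


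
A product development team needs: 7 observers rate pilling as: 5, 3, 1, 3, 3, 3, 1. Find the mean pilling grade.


Formula: Mean = sum / count
Sum = 5 + 3 + 1 + 3 + 3 + 3 + 1 = 19
Mean = 19 / 7 = 2.7

2.7


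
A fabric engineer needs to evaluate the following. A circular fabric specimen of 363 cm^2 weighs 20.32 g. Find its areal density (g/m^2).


Formula: GSM = mass_g / area_m2
Step 1: Convert area: 363 cm^2 = 363 / 10000 = 0.0363 m^2
Step 2: GSM = 20.32 g / 0.0363 m^2 = 559.8 g/m^2

559.8 g/m^2


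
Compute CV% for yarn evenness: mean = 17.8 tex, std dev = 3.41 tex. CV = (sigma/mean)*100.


Formula: CV% = (standard deviation / mean) * 100
Step 1: Ratio = 3.41 / 17.8 = 0.191573
Step 2: CV% = 0.191573 * 100 = 19.1573% ≈ 19.2%

19.2%
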